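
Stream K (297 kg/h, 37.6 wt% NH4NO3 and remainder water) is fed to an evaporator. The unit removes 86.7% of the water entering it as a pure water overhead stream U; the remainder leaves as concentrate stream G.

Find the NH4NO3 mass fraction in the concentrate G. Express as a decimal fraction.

0.8192

NH4NO3 is not removed: 297×0.376 = 111.67 kg/h of NH4NO3 enters G.
water entering = 297×0.624 = 185.33 kg/h; overhead removed = 0.867×185.33 = 160.68 kg/h.
Concentrate = 297 − 160.68 = 136.32 kg/h.
Mass fraction = 111.67/136.32 = 0.8192.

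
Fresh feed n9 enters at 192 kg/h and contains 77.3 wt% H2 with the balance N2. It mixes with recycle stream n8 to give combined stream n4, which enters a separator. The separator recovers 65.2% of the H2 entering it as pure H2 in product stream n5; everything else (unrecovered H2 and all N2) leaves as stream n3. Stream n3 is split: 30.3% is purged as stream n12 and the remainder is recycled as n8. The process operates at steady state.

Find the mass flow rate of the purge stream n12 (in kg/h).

N2 enters only via n9 and leaves only via the purge: 192×0.227 = 0.303×(N2 in n3), and the separator passes all N2, so N2 in n4 = N2 in n3 = 143.84 kg/h.
H2 in n4: m_A = 192×0.773 + (1−0.303)·(1−0.652)·m_A, so m_A = 148.42/0.7574 = 195.94 kg/h.
n3 = (1−0.652)×195.94 + 143.84 = 212.03 kg/h.
Purge n12 = 0.303×212.03 = 64.245 kg/h.

64.25 kg/h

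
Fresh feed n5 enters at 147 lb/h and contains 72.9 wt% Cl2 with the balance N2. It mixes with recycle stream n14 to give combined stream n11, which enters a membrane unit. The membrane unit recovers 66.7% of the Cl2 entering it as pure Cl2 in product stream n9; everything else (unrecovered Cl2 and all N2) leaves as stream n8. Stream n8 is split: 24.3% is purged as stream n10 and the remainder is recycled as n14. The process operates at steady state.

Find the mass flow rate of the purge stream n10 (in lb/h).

N2 enters only via n5 and leaves only via the purge: 147×0.271 = 0.243×(N2 in n8), and the membrane unit passes all N2, so N2 in n11 = N2 in n8 = 163.94 lb/h.
Cl2 in n11: m_A = 147×0.729 + (1−0.243)·(1−0.667)·m_A, so m_A = 107.16/0.7479 = 143.28 lb/h.
n8 = (1−0.667)×143.28 + 163.94 = 211.65 lb/h.
Purge n10 = 0.243×211.65 = 51.431 lb/h.

51.43 lb/h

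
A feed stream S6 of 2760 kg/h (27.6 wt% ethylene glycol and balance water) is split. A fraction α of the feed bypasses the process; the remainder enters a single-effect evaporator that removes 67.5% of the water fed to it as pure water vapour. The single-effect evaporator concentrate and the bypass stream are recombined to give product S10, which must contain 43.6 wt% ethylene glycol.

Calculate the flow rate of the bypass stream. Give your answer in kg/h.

687.5 kg/h

All 2760×0.276 = 761.76 kg/h of ethylene glycol reaches S10, so S10 = 761.76/0.436 = 1747.2 kg/h and vapour = 1012.8 kg/h.
The evaporator receives (1−α)·2760 of feed at 0.724 water and removes 0.675 of that water:
0.675×0.724×(1−α)×2760 = 1012.8
(1−α) = 1012.8/1348.8 = 0.7509;  α = 0.2491.
Bypass flow = 0.2491×2760 = 687.47 kg/h.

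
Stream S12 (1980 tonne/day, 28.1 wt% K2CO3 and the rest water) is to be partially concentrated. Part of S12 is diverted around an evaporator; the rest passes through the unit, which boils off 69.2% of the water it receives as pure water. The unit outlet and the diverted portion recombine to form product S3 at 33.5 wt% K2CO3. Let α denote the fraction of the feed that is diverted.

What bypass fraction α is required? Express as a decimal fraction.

0.676

All 1980×0.281 = 556.38 tonne/day of K2CO3 reaches S3, so S3 = 556.38/0.335 = 1660.8 tonne/day and vapour = 319.16 tonne/day.
The evaporator receives (1−α)·1980 of feed at 0.719 water and removes 0.692 of that water:
0.692×0.719×(1−α)×1980 = 319.16
(1−α) = 319.16/985.15 = 0.3240;  α = 0.6760.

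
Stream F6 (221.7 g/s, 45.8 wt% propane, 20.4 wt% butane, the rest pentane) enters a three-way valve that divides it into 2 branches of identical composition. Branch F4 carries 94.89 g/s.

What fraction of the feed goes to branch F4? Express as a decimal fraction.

Fraction to F4 = 94.89/221.7 = 0.4280.

0.428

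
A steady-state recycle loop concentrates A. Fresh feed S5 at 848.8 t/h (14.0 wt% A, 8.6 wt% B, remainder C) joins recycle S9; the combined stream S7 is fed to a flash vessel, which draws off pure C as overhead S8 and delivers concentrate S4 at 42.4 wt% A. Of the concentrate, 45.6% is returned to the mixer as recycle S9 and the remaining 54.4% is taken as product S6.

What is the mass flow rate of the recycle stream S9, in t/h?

234.9 t/h

Overall A balance (none leaves overhead): A in fresh feed = A in product, i.e. 848.8×0.140 = (1−0.456)·S4·0.424.
S4 = 118.83/(0.424×0.544) = 515.19 t/h.
Recycle S9 = 0.456×515.19 = 234.93 t/h.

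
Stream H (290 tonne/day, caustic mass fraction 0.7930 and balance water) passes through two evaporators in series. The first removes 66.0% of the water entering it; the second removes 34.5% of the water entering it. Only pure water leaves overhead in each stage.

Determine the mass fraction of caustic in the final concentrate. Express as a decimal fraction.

water in feed = 290×0.207 = 60.03 tonne/day.
After stage 1: water left = (1−0.660)×60.03 = 20.41; stream total = 250.38 tonne/day.
After stage 2: water left = (1−0.345)×20.41 = 13.369; final concentrate = 243.34 tonne/day.
caustic fraction = 229.97/243.34 = 0.9451.

0.9451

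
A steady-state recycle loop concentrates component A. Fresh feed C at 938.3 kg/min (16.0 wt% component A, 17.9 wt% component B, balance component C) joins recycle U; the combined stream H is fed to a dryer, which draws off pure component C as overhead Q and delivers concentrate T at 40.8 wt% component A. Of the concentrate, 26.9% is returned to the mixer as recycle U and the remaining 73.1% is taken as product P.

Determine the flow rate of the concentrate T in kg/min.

503.4 kg/min

Overall component A balance (none leaves overhead): component A in fresh feed = component A in product, i.e. 938.3×0.160 = (1−0.269)·T·0.408.
T = 150.13/(0.408×0.731) = 503.37 kg/min.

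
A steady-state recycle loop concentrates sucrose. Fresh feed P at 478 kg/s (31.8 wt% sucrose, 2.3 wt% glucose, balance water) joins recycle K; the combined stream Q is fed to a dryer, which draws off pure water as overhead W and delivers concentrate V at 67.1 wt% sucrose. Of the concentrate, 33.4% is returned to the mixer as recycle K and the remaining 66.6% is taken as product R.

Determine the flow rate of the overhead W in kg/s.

Overall sucrose balance (none leaves overhead): sucrose in fresh feed = sucrose in product, i.e. 478×0.318 = (1−0.334)·V·0.671.
V = 152/(0.671×0.666) = 340.14 kg/s.
Recycle K = 0.334×340.14 = 113.61 kg/s.
Combined feed Q = 478 + 113.61 = 591.61 kg/s.
Overhead W = Q − V = 591.61 − 340.14 = 251.47 kg/s.

251.5 kg/s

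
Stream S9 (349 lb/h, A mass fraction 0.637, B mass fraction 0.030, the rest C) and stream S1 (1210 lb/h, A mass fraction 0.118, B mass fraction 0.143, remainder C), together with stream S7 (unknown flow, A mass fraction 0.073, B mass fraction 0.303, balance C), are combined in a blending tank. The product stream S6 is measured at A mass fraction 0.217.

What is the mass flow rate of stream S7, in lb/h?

186 lb/h

Let S7 be the unknown flow. Total out = 1559 + S7.
A balance: 365.09 + 0.073·S7 = 0.217·(1559 + S7)
(0.073 − 0.217)·S7 = 0.217×1559 − 365.09 = -26.79
S7 = -26.79 / -0.144 = 186.04 lb/h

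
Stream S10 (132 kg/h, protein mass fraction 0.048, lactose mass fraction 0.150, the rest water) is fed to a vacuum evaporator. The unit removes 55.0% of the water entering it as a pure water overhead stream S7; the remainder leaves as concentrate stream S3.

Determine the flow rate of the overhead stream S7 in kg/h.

water entering = 132×0.802 = 105.86 kg/h; overhead removed = 0.550×105.86 = 58.225 kg/h.

58.23 kg/h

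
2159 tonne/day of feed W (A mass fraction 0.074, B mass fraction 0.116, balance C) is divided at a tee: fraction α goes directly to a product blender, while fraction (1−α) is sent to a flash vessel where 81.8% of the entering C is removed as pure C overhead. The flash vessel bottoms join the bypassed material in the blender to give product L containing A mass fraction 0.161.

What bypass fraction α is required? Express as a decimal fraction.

0.184

All 2159×0.074 = 159.77 tonne/day of A reaches L, so L = 159.77/0.161 = 992.34 tonne/day and vapour = 1166.7 tonne/day.
The evaporator receives (1−α)·2159 of feed at 0.810 C and removes 0.818 of that C:
0.818×0.810×(1−α)×2159 = 1166.7
(1−α) = 1166.7/1430.5 = 0.8156;  α = 0.1844.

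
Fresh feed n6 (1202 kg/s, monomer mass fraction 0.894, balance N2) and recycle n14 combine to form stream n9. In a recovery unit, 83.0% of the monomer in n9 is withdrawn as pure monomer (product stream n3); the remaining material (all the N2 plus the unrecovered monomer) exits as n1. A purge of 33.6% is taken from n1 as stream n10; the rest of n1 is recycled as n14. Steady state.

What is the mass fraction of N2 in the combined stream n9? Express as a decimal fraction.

N2 enters only via n6 and leaves only via the purge: 1202×0.106 = 0.336×(N2 in n1), and the recovery unit passes all N2, so N2 in n9 = N2 in n1 = 379.2 kg/s.
monomer in n9: m_A = 1202×0.894 + (1−0.336)·(1−0.830)·m_A, so m_A = 1074.6/0.8871 = 1211.3 kg/s.
n9 = 1211.3 + 379.2 = 1590.5 kg/s.
N2 fraction in n9 = 379.2/1590.5 = 0.238.

0.238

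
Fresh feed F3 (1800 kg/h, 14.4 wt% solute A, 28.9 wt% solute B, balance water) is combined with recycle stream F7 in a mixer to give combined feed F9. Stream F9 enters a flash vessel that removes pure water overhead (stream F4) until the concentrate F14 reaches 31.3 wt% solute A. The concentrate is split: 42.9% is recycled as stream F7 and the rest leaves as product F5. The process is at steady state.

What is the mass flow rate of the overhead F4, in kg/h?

971.9 kg/h

Overall solute A balance (none leaves overhead): solute A in fresh feed = solute A in product, i.e. 1800×0.144 = (1−0.429)·F14·0.313.
F14 = 259.2/(0.313×0.571) = 1450.3 kg/h.
Recycle F7 = 0.429×1450.3 = 622.17 kg/h.
Combined feed F9 = 1800 + 622.17 = 2422.2 kg/h.
Overhead F4 = F9 − F14 = 2422.2 − 1450.3 = 971.88 kg/h.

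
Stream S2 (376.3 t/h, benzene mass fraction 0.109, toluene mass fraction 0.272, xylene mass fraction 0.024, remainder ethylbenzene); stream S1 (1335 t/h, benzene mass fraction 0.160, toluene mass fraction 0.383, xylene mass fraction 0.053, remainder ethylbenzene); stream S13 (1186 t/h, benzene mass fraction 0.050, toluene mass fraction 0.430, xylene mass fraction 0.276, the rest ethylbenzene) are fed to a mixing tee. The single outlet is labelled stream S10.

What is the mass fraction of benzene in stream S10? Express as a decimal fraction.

0.108

Total flow out = 376.3 + 1335 + 1186 = 2897.3 t/h.
benzene in = 376.3×0.109 + 1335×0.160 + 1186×0.050 = 313.92 t/h.
benzene mass fraction in S10 = 313.92/2897.3 = 0.108.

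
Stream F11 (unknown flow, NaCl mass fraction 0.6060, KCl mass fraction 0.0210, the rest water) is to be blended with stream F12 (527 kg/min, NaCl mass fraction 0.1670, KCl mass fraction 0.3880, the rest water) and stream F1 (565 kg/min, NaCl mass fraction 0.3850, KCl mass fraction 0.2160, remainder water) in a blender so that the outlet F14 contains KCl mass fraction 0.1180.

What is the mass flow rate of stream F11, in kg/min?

Let F11 be the unknown flow. Total out = 1092 + F11.
KCl balance: 326.52 + 0.021·F11 = 0.118·(1092 + F11)
(0.021 − 0.118)·F11 = 0.118×1092 − 326.52 = -197.66
F11 = -197.66 / -0.097 = 2037.7 kg/min

2038 kg/min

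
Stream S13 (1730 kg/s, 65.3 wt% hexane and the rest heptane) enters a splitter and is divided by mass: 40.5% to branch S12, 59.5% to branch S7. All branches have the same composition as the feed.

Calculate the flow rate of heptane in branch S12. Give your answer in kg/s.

243.1 kg/s

Branch S12 total = 0.405×1730 = 700.65 kg/s.
heptane in S12 = 0.347×700.65 = 243.13 kg/s.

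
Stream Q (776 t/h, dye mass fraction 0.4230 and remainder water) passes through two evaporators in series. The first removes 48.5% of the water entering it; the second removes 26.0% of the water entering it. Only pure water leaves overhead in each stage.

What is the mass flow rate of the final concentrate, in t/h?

water in feed = 776×0.577 = 447.75 t/h.
After stage 1: water left = (1−0.485)×447.75 = 230.59; stream total = 558.84 t/h.
After stage 2: water left = (1−0.260)×230.59 = 170.64; final concentrate = 498.89 t/h.

498.9 t/h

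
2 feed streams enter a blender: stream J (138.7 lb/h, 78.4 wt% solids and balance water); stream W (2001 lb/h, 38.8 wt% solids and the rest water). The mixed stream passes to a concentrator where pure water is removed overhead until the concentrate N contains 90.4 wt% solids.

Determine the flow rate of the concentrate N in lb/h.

979.1 lb/h

solids entering = 138.7×0.784 + 2001×0.388 = 885.13 lb/h.
All solids reports to N, so N = 885.13/0.904 = 979.12 lb/h.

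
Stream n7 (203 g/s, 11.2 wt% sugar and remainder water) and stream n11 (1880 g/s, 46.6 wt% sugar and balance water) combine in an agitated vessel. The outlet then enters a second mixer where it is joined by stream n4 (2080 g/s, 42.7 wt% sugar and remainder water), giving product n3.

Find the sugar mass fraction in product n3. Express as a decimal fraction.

Overall, product flow = 4163 g/s.
sugar in = 203×0.112 + 1880×0.466 + 2080×0.427 = 1787 g/s.
sugar fraction in n3 = 0.4293.

0.4293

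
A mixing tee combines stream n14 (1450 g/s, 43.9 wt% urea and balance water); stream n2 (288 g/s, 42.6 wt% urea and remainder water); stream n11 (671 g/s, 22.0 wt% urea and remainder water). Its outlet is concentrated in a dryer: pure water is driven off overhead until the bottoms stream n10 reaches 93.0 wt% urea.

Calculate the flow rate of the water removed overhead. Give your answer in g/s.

urea entering = 1450×0.439 + 288×0.426 + 671×0.220 = 906.86 g/s.
All urea reports to n10, so n10 = 906.86/0.930 = 975.12 g/s.
Total feed = 2409 g/s; overhead = 2409 − 975.12 = 1433.9 g/s.

1434 g/s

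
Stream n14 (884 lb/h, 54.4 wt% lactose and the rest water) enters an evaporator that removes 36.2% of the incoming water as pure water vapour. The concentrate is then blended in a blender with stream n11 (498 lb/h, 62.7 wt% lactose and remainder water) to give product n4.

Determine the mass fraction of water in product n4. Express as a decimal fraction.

0.358

Vapour removed = 0.362×0.456×884 = 145.92 lb/h; concentrate = 738.08 lb/h.
water reaching the mixer = 257.18 (from concentrate) + 498×0.373 = 442.93 lb/h.
Product flow = 738.08 + 498 = 1236.1 lb/h; water fraction = 0.358.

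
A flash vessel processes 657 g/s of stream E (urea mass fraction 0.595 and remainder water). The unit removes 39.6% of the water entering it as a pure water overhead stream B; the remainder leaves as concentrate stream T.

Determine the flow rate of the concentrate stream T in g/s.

551.6 g/s

water entering = 657×0.405 = 266.09 g/s; overhead removed = 0.396×266.09 = 105.37 g/s.
Concentrate = 657 − 105.37 = 551.63 g/s.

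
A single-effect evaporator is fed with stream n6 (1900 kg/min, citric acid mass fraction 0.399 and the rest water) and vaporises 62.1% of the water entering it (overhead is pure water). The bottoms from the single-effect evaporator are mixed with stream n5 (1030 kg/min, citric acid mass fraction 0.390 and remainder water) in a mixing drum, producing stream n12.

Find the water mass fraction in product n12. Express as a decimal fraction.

0.478

Vapour removed = 0.621×0.601×1900 = 709.12 kg/min; concentrate = 1190.9 kg/min.
water reaching the mixer = 432.78 (from concentrate) + 1030×0.610 = 1061.1 kg/min.
Product flow = 1190.9 + 1030 = 2220.9 kg/min; water fraction = 0.478.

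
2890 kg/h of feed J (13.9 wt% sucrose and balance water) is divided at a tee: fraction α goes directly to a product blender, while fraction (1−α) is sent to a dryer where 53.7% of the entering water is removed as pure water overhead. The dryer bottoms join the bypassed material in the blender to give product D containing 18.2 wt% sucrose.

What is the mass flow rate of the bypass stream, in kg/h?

1413 kg/h

All 2890×0.139 = 401.71 kg/h of sucrose reaches D, so D = 401.71/0.182 = 2207.2 kg/h and vapour = 682.8 kg/h.
The evaporator receives (1−α)·2890 of feed at 0.861 water and removes 0.537 of that water:
0.537×0.861×(1−α)×2890 = 682.8
(1−α) = 682.8/1336.2 = 0.5110;  α = 0.4890.
Bypass flow = 0.4890×2890 = 1413.2 kg/h.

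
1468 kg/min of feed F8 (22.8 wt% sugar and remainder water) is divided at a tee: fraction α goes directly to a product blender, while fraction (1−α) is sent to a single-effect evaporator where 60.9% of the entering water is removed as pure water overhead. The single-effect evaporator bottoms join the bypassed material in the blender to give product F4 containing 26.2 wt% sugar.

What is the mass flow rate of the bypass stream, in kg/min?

All 1468×0.228 = 334.7 kg/min of sugar reaches F4, so F4 = 334.7/0.262 = 1277.5 kg/min and vapour = 190.5 kg/min.
The evaporator receives (1−α)·1468 of feed at 0.772 water and removes 0.609 of that water:
0.609×0.772×(1−α)×1468 = 190.5
(1−α) = 190.5/690.18 = 0.2760;  α = 0.7240.
Bypass flow = 0.7240×1468 = 1062.8 kg/min.

1063 kg/min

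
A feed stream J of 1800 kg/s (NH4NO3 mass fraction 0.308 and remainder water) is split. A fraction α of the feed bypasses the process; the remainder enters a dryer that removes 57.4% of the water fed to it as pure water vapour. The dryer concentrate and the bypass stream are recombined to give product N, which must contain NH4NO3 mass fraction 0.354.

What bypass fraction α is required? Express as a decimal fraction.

0.673

All 1800×0.308 = 554.4 kg/s of NH4NO3 reaches N, so N = 554.4/0.354 = 1566.1 kg/s and vapour = 233.9 kg/s.
The evaporator receives (1−α)·1800 of feed at 0.692 water and removes 0.574 of that water:
0.574×0.692×(1−α)×1800 = 233.9
(1−α) = 233.9/714.97 = 0.3271;  α = 0.6729.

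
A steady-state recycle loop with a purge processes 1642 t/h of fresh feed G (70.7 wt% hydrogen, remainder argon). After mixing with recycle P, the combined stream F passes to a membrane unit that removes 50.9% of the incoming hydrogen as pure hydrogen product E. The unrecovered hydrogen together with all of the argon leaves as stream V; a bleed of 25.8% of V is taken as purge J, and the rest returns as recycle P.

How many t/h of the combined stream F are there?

3691 t/h

argon enters only via G and leaves only via the purge: 1642×0.293 = 0.258×(argon in V), and the membrane unit passes all argon, so argon in F = argon in V = 1864.8 t/h.
hydrogen in F: m_A = 1642×0.707 + (1−0.258)·(1−0.509)·m_A, so m_A = 1160.9/0.6357 = 1826.2 t/h.
F = 1826.2 + 1864.8 = 3691 t/h.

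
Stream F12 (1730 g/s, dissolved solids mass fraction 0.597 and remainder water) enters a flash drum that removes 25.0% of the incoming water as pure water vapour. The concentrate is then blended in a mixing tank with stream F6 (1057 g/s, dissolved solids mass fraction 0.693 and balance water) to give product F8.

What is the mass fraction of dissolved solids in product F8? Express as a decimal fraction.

Vapour removed = 0.250×0.403×1730 = 174.3 g/s; concentrate = 1555.7 g/s.
dissolved solids reaching the mixer = 1032.8 (from concentrate) + 1057×0.693 = 1765.3 g/s.
Product flow = 1555.7 + 1057 = 2612.7 g/s; dissolved solids fraction = 0.676.

0.676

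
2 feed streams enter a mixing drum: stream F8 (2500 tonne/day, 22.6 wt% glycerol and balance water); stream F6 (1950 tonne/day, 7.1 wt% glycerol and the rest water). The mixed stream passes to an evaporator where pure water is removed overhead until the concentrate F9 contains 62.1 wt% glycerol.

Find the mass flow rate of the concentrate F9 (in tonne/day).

glycerol entering = 2500×0.226 + 1950×0.071 = 703.45 tonne/day.
All glycerol reports to F9, so F9 = 703.45/0.621 = 1132.8 tonne/day.

1133 tonne/day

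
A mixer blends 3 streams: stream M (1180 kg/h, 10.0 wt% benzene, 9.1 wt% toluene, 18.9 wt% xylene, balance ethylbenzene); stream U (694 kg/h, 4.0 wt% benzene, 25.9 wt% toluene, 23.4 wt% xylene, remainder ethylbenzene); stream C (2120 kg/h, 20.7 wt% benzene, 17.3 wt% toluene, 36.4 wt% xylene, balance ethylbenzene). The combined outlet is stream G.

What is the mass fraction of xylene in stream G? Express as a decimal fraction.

Total flow out = 1180 + 694 + 2120 = 3994 kg/h.
xylene in = 1180×0.189 + 694×0.234 + 2120×0.364 = 1157.1 kg/h.
xylene mass fraction in G = 1157.1/3994 = 0.290.

0.290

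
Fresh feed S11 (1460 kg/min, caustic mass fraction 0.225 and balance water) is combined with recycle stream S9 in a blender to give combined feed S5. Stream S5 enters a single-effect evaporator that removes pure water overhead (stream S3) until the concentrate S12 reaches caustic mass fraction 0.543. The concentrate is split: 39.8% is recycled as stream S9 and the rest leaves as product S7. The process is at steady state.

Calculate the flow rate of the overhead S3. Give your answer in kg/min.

Overall caustic balance (none leaves overhead): caustic in fresh feed = caustic in product, i.e. 1460×0.225 = (1−0.398)·S12·0.543.
S12 = 328.5/(0.543×0.602) = 1004.9 kg/min.
Recycle S9 = 0.398×1004.9 = 399.97 kg/min.
Combined feed S5 = 1460 + 399.97 = 1860 kg/min.
Overhead S3 = S5 − S12 = 1860 − 1004.9 = 855.03 kg/min.

855 kg/min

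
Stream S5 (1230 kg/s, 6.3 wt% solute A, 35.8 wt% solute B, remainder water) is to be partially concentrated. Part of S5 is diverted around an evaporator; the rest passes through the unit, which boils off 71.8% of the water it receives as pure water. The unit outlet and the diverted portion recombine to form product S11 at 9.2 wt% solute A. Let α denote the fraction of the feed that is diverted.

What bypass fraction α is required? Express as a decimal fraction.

0.242

All 1230×0.063 = 77.49 kg/s of solute A reaches S11, so S11 = 77.49/0.092 = 842.28 kg/s and vapour = 387.72 kg/s.
The evaporator receives (1−α)·1230 of feed at 0.579 water and removes 0.718 of that water:
0.718×0.579×(1−α)×1230 = 387.72
(1−α) = 387.72/511.34 = 0.7582;  α = 0.2418.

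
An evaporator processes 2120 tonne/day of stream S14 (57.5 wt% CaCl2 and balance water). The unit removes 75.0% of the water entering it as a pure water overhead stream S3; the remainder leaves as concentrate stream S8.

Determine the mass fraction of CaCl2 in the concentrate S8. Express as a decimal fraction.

0.8440

CaCl2 is not removed: 2120×0.575 = 1219 tonne/day of CaCl2 enters S8.
water entering = 2120×0.425 = 901 tonne/day; overhead removed = 0.750×901 = 675.75 tonne/day.
Concentrate = 2120 − 675.75 = 1444.2 tonne/day.
Mass fraction = 1219/1444.2 = 0.8440.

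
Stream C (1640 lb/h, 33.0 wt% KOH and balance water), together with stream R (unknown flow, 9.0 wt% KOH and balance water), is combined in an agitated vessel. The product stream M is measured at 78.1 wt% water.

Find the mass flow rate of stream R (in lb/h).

1411 lb/h

Let R be the unknown flow. Total out = 1640 + R.
water balance: 1098.8 + 0.910·R = 0.781·(1640 + R)
(0.910 − 0.781)·R = 0.781×1640 − 1098.8 = 182.04
R = 182.04 / 0.129 = 1411.2 lb/h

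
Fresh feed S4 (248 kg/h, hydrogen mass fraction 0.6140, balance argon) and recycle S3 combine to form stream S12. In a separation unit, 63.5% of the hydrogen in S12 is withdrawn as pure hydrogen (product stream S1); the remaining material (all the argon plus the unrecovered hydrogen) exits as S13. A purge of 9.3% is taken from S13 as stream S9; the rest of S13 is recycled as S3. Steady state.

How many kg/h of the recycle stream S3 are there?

argon enters only via S4 and leaves only via the purge: 248×0.386 = 0.093×(argon in S13), and the separation unit passes all argon, so argon in S12 = argon in S13 = 1029.3 kg/h.
hydrogen in S12: m_A = 248×0.614 + (1−0.093)·(1−0.635)·m_A, so m_A = 152.27/0.6689 = 227.63 kg/h.
S13 = (1−0.635)×227.63 + 1029.3 = 1112.4 kg/h.
Recycle S3 = (1−0.093)×1112.4 = 1009 kg/h.

1009 kg/h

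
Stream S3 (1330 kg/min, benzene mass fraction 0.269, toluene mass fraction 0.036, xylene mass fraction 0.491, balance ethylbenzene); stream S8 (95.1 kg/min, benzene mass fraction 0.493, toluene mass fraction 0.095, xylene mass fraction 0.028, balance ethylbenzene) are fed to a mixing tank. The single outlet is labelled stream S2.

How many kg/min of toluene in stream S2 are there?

56.91 kg/min

toluene out = toluene in = 1330×0.036 + 95.1×0.095 = 56.914 kg/min.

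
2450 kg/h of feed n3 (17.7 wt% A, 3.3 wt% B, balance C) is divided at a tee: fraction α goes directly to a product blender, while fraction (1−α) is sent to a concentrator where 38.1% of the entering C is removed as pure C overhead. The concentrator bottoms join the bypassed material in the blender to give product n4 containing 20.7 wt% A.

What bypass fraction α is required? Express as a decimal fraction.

All 2450×0.177 = 433.65 kg/h of A reaches n4, so n4 = 433.65/0.207 = 2094.9 kg/h and vapour = 355.07 kg/h.
The evaporator receives (1−α)·2450 of feed at 0.790 C and removes 0.381 of that C:
0.381×0.790×(1−α)×2450 = 355.07
(1−α) = 355.07/737.43 = 0.4815;  α = 0.5185.

0.518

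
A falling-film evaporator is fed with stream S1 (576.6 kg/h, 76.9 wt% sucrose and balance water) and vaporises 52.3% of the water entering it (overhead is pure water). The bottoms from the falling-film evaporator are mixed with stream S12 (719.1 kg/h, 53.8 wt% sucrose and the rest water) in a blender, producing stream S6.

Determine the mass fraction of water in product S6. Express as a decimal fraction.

Vapour removed = 0.523×0.231×576.6 = 69.661 kg/h; concentrate = 506.94 kg/h.
water reaching the mixer = 63.534 (from concentrate) + 719.1×0.462 = 395.76 kg/h.
Product flow = 506.94 + 719.1 = 1226 kg/h; water fraction = 0.323.

0.323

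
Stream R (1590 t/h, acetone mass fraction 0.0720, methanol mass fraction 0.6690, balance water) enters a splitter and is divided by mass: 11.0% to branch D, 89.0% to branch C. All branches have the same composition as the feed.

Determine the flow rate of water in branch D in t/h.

45.3 t/h

Branch D total = 0.110×1590 = 174.9 t/h.
water in D = 0.259×174.9 = 45.299 t/h.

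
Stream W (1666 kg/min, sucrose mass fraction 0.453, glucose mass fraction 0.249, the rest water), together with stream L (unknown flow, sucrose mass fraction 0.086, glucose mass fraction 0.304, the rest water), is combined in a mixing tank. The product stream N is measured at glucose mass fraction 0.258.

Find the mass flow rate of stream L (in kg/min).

326 kg/min

Let L be the unknown flow. Total out = 1666 + L.
glucose balance: 414.83 + 0.304·L = 0.258·(1666 + L)
(0.304 − 0.258)·L = 0.258×1666 − 414.83 = 14.994
L = 14.994 / 0.046 = 325.96 kg/min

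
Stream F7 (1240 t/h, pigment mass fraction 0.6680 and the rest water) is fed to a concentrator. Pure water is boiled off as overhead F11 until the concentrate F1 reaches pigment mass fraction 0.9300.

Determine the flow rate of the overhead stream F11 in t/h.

pigment is conserved: 1240×0.668 = 828.32 t/h all reports to the concentrate.
Concentrate = 828.32/(target fraction) = 890.67 t/h.
Overhead = 1240 − 890.67 = 349.33 t/h.

349.3 t/h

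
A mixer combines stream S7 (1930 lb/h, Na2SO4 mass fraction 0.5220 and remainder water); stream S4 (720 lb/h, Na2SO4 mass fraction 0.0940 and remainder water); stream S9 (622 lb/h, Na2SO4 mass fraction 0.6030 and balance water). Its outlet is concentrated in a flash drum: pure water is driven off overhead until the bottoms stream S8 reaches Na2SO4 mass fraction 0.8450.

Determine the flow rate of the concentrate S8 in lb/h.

Na2SO4 entering = 1930×0.522 + 720×0.094 + 622×0.603 = 1450.2 lb/h.
All Na2SO4 reports to S8, so S8 = 1450.2/0.845 = 1716.2 lb/h.

1716 lb/h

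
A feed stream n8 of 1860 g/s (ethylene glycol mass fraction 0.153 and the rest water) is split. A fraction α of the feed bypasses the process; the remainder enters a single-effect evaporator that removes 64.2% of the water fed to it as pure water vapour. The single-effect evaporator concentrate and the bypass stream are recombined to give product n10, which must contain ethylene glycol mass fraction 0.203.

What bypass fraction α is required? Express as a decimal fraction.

All 1860×0.153 = 284.58 g/s of ethylene glycol reaches n10, so n10 = 284.58/0.203 = 1401.9 g/s and vapour = 458.13 g/s.
The evaporator receives (1−α)·1860 of feed at 0.847 water and removes 0.642 of that water:
0.642×0.847×(1−α)×1860 = 458.13
(1−α) = 458.13/1011.4 = 0.4530;  α = 0.5470.

0.547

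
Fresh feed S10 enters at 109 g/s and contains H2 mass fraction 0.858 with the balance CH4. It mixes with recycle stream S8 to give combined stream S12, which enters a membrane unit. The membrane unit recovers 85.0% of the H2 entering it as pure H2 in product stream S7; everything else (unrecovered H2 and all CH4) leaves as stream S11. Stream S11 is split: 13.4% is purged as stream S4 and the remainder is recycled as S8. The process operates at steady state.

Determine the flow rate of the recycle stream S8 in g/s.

CH4 enters only via S10 and leaves only via the purge: 109×0.142 = 0.134×(CH4 in S11), and the membrane unit passes all CH4, so CH4 in S12 = CH4 in S11 = 115.51 g/s.
H2 in S12: m_A = 109×0.858 + (1−0.134)·(1−0.850)·m_A, so m_A = 93.522/0.8701 = 107.48 g/s.
S11 = (1−0.850)×107.48 + 115.51 = 131.63 g/s.
Recycle S8 = (1−0.134)×131.63 = 113.99 g/s.

114 g/s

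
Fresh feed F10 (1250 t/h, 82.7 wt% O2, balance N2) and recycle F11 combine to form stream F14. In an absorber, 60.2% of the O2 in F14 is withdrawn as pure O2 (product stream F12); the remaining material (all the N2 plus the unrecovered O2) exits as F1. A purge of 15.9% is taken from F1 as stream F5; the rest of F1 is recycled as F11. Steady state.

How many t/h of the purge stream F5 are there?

N2 enters only via F10 and leaves only via the purge: 1250×0.173 = 0.159×(N2 in F1), and the absorber passes all N2, so N2 in F14 = N2 in F1 = 1360.1 t/h.
O2 in F14: m_A = 1250×0.827 + (1−0.159)·(1−0.602)·m_A, so m_A = 1033.8/0.6653 = 1553.9 t/h.
F1 = (1−0.602)×1553.9 + 1360.1 = 1978.5 t/h.
Purge F5 = 0.159×1978.5 = 314.58 t/h.

314.6 t/h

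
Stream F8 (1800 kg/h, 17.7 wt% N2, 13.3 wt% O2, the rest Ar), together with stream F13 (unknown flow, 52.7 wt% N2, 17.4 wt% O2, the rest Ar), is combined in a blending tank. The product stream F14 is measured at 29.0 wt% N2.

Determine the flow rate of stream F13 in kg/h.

858.2 kg/h

Let F13 be the unknown flow. Total out = 1800 + F13.
N2 balance: 318.6 + 0.527·F13 = 0.290·(1800 + F13)
(0.527 − 0.290)·F13 = 0.290×1800 − 318.6 = 203.4
F13 = 203.4 / 0.237 = 858.23 kg/h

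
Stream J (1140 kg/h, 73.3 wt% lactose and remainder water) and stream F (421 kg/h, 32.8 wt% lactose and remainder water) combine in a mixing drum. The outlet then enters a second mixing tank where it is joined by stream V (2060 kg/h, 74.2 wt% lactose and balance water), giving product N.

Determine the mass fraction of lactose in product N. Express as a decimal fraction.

0.6910

Overall, product flow = 3621 kg/h.
lactose in = 1140×0.733 + 421×0.328 + 2060×0.742 = 2502.2 kg/h.
lactose fraction in N = 0.6910.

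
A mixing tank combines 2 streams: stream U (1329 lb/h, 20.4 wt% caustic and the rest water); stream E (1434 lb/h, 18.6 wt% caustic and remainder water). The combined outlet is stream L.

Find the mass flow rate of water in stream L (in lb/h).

2225 lb/h

water out = water in = 1329×0.796 + 1434×0.814 = 2225.2 lb/h.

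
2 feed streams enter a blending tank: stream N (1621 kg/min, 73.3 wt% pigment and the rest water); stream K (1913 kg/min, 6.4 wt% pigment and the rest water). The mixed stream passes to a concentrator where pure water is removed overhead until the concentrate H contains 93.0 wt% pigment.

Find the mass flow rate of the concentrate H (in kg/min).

1409 kg/min

pigment entering = 1621×0.733 + 1913×0.064 = 1310.6 kg/min.
All pigment reports to H, so H = 1310.6/0.930 = 1409.3 kg/min.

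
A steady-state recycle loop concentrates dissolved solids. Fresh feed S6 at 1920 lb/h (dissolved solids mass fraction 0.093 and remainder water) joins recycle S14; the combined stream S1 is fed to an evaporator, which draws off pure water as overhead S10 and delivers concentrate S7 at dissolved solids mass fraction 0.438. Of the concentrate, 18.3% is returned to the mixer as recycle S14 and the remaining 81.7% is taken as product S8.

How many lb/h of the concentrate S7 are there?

499 lb/h

Overall dissolved solids balance (none leaves overhead): dissolved solids in fresh feed = dissolved solids in product, i.e. 1920×0.093 = (1−0.183)·S7·0.438.
S7 = 178.56/(0.438×0.817) = 498.99 lb/h.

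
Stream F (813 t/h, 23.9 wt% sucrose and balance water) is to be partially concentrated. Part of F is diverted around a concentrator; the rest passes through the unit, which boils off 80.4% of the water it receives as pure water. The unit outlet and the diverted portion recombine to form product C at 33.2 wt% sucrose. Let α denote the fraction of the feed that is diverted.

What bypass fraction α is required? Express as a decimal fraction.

All 813×0.239 = 194.31 t/h of sucrose reaches C, so C = 194.31/0.332 = 585.26 t/h and vapour = 227.74 t/h.
The evaporator receives (1−α)·813 of feed at 0.761 water and removes 0.804 of that water:
0.804×0.761×(1−α)×813 = 227.74
(1−α) = 227.74/497.43 = 0.4578;  α = 0.5422.

0.542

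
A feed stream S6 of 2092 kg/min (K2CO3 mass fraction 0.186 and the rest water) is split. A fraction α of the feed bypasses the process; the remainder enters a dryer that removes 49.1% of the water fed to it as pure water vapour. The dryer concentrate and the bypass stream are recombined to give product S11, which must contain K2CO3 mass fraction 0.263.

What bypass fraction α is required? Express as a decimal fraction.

All 2092×0.186 = 389.11 kg/min of K2CO3 reaches S11, so S11 = 389.11/0.263 = 1479.5 kg/min and vapour = 612.49 kg/min.
The evaporator receives (1−α)·2092 of feed at 0.814 water and removes 0.491 of that water:
0.491×0.814×(1−α)×2092 = 612.49
(1−α) = 612.49/836.12 = 0.7325;  α = 0.2675.

0.267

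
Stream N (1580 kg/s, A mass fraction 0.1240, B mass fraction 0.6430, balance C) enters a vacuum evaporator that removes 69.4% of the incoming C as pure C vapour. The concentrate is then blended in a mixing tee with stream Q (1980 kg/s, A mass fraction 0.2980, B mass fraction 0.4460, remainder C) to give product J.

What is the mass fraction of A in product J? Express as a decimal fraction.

Vapour removed = 0.694×0.233×1580 = 255.49 kg/s; concentrate = 1324.5 kg/s.
A reaching the mixer = 195.92 (from concentrate) + 1980×0.298 = 785.96 kg/s.
Product flow = 1324.5 + 1980 = 3304.5 kg/s; A fraction = 0.2378.

0.2378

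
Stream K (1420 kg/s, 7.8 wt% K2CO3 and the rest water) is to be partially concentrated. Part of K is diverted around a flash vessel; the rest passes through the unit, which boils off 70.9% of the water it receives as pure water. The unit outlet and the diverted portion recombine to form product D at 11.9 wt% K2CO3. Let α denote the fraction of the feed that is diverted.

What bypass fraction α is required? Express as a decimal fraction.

All 1420×0.078 = 110.76 kg/s of K2CO3 reaches D, so D = 110.76/0.119 = 930.76 kg/s and vapour = 489.24 kg/s.
The evaporator receives (1−α)·1420 of feed at 0.922 water and removes 0.709 of that water:
0.709×0.922×(1−α)×1420 = 489.24
(1−α) = 489.24/928.25 = 0.5271;  α = 0.4729.

0.473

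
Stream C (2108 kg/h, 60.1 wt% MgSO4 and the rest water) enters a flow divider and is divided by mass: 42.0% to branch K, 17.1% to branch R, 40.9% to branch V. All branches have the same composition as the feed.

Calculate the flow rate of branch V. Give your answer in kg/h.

862.2 kg/h

Branch V flow = 0.409×2108 = 862.17 kg/h.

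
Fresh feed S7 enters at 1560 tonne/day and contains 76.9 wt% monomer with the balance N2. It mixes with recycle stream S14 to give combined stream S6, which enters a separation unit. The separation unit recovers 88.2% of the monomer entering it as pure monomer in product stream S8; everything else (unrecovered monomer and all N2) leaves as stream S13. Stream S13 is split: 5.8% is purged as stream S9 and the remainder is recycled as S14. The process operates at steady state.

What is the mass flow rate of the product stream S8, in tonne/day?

monomer in S6: m_A = 1560×0.769 + (1−0.058)·(1−0.882)·m_A, so m_A = 1199.6/0.8888 = 1349.7 tonne/day.
Product S8 = 0.882×1349.7 = 1190.4 tonne/day.

1190 tonne/day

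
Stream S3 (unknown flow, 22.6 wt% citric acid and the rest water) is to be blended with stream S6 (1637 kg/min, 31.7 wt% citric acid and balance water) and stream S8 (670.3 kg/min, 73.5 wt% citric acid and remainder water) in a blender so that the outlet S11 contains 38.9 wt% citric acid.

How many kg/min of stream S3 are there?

Let S3 be the unknown flow. Total out = 2307.3 + S3.
citric acid balance: 1011.6 + 0.226·S3 = 0.389·(2307.3 + S3)
(0.226 − 0.389)·S3 = 0.389×2307.3 − 1011.6 = -114.06
S3 = -114.06 / -0.163 = 699.75 kg/min

699.8 kg/min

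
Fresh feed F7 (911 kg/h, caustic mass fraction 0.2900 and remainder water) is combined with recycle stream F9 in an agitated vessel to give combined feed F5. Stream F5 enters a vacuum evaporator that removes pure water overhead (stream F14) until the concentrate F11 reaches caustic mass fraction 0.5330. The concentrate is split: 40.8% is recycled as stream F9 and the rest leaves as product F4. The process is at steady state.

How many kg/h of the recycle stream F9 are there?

341.6 kg/h

Overall caustic balance (none leaves overhead): caustic in fresh feed = caustic in product, i.e. 911×0.290 = (1−0.408)·F11·0.533.
F11 = 264.19/(0.533×0.592) = 837.27 kg/h.
Recycle F9 = 0.408×837.27 = 341.61 kg/h.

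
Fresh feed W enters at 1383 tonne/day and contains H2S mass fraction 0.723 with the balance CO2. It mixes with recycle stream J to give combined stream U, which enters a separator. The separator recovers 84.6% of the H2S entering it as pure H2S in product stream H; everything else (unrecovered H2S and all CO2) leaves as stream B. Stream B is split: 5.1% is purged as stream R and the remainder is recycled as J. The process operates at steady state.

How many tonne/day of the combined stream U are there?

8683 tonne/day

CO2 enters only via W and leaves only via the purge: 1383×0.277 = 0.051×(CO2 in B), and the separator passes all CO2, so CO2 in U = CO2 in B = 7511.6 tonne/day.
H2S in U: m_A = 1383×0.723 + (1−0.051)·(1−0.846)·m_A, so m_A = 999.91/0.8539 = 1171.1 tonne/day.
U = 1171.1 + 7511.6 = 8682.6 tonne/day.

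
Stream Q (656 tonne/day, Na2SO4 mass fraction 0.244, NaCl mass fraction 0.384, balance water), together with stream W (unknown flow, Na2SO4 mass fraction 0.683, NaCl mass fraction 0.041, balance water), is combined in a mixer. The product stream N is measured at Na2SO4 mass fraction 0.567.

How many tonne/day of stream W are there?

1827 tonne/day

Let W be the unknown flow. Total out = 656 + W.
Na2SO4 balance: 160.06 + 0.683·W = 0.567·(656 + W)
(0.683 − 0.567)·W = 0.567×656 − 160.06 = 211.89
W = 211.89 / 0.116 = 1826.6 tonne/day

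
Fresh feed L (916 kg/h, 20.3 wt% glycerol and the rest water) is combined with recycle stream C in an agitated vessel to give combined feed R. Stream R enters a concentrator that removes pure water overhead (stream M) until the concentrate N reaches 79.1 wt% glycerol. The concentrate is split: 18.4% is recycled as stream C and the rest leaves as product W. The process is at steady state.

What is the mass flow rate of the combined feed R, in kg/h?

969 kg/h

Overall glycerol balance (none leaves overhead): glycerol in fresh feed = glycerol in product, i.e. 916×0.203 = (1−0.184)·N·0.791.
N = 185.95/(0.791×0.816) = 288.09 kg/h.
Recycle C = 0.184×288.09 = 53.008 kg/h.
Combined feed R = 916 + 53.008 = 969.01 kg/h.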